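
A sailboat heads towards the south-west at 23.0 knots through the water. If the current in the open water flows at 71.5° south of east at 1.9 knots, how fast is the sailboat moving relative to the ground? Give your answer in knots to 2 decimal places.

Taking east as x and north as y: velocity relative to the water = (-16.263, -16.263) knots; the water relative to ground = (0.603, -1.802) knots.
Velocity relative to ground = (-16.263, -16.263) + (0.603, -1.802) = (-15.661, -18.065) knots.
Speed = |(-15.661, -18.065)| = 23.908 knots.

23.91 knots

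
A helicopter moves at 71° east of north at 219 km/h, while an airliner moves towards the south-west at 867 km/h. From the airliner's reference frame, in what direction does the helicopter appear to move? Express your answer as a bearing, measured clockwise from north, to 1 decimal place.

050.2°

Taking east as x and north as y: helicopter velocity = (207.069, 71.299) km/h; airliner velocity = (-613.062, -613.062) km/h.
Velocity of helicopter relative to airliner = (207.069, 71.299) − (-613.062, -613.062) = (820.130, 684.361) km/h.
Bearing = atan2(820.13, 684.36) = 50.16° clockwise from north.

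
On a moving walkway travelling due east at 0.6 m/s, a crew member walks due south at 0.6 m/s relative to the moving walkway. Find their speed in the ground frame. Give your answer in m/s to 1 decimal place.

Taking east as x and north as y: moving walkway velocity = (0.600, 0.000) m/s; crew member velocity relative to moving walkway = (0.000, -0.600) m/s.
Velocity relative to ground = (0.600, 0.000) + (0.000, -0.600) = (0.600, -0.600) m/s.
Speed = |(0.600, -0.600)| = 0.849 m/s.

0.8 m/s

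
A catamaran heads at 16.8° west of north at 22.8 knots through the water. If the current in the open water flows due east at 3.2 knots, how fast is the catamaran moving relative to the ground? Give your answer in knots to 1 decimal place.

22.1 knots

Taking east as x and north as y: velocity relative to the water = (-6.590, 21.827) knots; the water relative to ground = (3.200, 0.000) knots.
Velocity relative to ground = (-6.590, 21.827) + (3.200, 0.000) = (-3.390, 21.827) knots.
Speed = |(-3.390, 21.827)| = 22.089 knots.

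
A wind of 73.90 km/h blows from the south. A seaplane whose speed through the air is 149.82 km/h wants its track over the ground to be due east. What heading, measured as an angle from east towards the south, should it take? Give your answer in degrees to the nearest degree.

The wind pushes perpendicular to the desired track; the heading must have a component into the wind equal to 73.90 km/h: 149.82 sin θ = 73.90.
sin θ = 0.4933, so θ = 29.555°.

30°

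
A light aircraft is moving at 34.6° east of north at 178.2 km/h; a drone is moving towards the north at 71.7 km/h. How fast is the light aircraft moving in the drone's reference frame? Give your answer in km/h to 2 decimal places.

Taking east as x and north as y: light aircraft velocity = (101.190, 146.683) km/h; drone velocity = (0.000, 71.700) km/h.
Velocity of light aircraft relative to drone = (101.190, 146.683) − (0.000, 71.700) = (101.190, 74.983) km/h.
Magnitude = |(101.190, 74.983)| = 125.944 km/h.

125.94 km/h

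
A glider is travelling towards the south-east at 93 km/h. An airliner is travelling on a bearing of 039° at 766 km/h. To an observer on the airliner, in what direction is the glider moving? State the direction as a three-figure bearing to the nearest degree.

Taking east as x and north as y: glider velocity = (65.761, -65.761) km/h; airliner velocity = (482.059, 595.294) km/h.
Velocity of glider relative to airliner = (65.761, -65.761) − (482.059, 595.294) = (-416.298, -661.055) km/h.
Bearing = atan2(-416.30, -661.05) = 212.20° clockwise from north.

212°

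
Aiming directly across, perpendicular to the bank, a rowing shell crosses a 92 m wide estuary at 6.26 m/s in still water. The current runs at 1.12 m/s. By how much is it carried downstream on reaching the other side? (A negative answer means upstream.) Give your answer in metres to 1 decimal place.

16.5 m

Perpendicular speed = 6.260 m/s; crossing time = 92 / 6.260 = 14.696 s.
Net downstream speed = 1.120 m/s.
Drift = 1.120 × 14.696 = 16.460 m (downstream).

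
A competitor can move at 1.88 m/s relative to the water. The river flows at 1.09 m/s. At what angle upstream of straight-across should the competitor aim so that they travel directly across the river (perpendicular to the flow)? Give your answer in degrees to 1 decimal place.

35.4°

To cancel the current, the upstream component of the competitor's velocity must equal the flow: 1.88 sin θ = 1.09.
sin θ = 1.09 / 1.88 = 0.5798.
θ = arcsin(0.5798) = 35.436°.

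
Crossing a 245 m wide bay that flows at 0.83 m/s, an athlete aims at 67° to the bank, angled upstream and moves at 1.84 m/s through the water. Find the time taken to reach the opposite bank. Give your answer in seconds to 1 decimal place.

144.7 s

The component of the athlete's velocity perpendicular to the bank is 1.84 × sin 67° = 1.694 m/s.
The flow acts along the bank and has no component across it.
Time = 245 / 1.694 = 144.651 s.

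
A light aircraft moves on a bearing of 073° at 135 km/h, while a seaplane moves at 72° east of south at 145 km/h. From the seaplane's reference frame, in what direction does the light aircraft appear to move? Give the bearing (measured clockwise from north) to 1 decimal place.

354.0°

Taking east as x and north as y: light aircraft velocity = (129.101, 39.470) km/h; seaplane velocity = (137.903, -44.807) km/h.
Velocity of light aircraft relative to seaplane = (129.101, 39.470) − (137.903, -44.807) = (-8.802, 84.278) km/h.
Bearing = atan2(-8.80, 84.28) = 354.04° clockwise from north.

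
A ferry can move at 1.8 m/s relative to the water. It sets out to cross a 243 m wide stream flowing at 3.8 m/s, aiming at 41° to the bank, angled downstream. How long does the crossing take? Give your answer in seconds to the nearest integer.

The component of the ferry's velocity perpendicular to the bank is 1.8 × sin 41° = 1.181 m/s.
The current is parallel to the bank, so it does not affect the crossing time.
Time = 243 / 1.181 = 205.774 s.

206 s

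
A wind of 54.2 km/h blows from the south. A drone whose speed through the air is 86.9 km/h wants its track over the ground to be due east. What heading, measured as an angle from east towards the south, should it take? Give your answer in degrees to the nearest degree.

39°

The wind pushes perpendicular to the desired track; the heading must have a component into the wind equal to 54.2 km/h: 86.9 sin θ = 54.2.
sin θ = 0.6237, so θ = 38.587°.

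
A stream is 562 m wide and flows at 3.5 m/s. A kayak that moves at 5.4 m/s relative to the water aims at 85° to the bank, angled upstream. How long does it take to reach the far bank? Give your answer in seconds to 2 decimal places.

104.47 s

The component of the kayak's velocity perpendicular to the bank is 5.4 × sin 85° = 5.379 m/s.
The current is parallel to the bank, so it does not affect the crossing time.
Time = 562 / 5.379 = 104.472 s.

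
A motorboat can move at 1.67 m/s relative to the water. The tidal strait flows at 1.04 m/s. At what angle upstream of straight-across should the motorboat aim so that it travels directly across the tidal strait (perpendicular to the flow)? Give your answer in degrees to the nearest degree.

To cancel the current, the upstream component of the motorboat's velocity must equal the flow: 1.67 sin θ = 1.04.
sin θ = 1.04 / 1.67 = 0.6228.
θ = arcsin(0.6228) = 38.518°.

39°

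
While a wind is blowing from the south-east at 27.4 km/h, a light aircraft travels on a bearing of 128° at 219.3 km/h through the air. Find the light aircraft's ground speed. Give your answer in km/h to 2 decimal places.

192.13 km/h

Taking east as x and north as y: velocity relative to the air = (172.811, -135.015) km/h; the air relative to ground = (-19.375, 19.375) km/h.
Velocity relative to ground = (172.811, -135.015) + (-19.375, 19.375) = (153.436, -115.640) km/h.
Speed = |(153.436, -115.640)| = 192.133 km/h.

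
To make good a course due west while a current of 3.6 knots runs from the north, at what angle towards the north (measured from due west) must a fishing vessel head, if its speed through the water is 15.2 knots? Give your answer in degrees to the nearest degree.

14°

The current pushes perpendicular to the desired track; the heading must have a component into the current equal to 3.6 knots: 15.2 sin θ = 3.6.
sin θ = 0.2368, so θ = 13.700°.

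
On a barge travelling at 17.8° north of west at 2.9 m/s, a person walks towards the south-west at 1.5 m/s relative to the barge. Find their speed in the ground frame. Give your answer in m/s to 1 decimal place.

Taking east as x and north as y: barge velocity = (-2.761, 0.887) m/s; person velocity relative to barge = (-1.061, -1.061) m/s.
Velocity relative to ground = (-2.761, 0.887) + (-1.061, -1.061) = (-3.822, -0.174) m/s.
Speed = |(-3.822, -0.174)| = 3.826 m/s.

3.8 m/s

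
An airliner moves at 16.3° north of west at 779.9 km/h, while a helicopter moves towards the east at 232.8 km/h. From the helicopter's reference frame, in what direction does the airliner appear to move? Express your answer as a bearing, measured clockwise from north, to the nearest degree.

Taking east as x and north as y: airliner velocity = (-748.552, 218.892) km/h; helicopter velocity = (232.800, 0.000) km/h.
Velocity of airliner relative to helicopter = (-748.552, 218.892) − (232.800, 0.000) = (-981.352, 218.892) km/h.
Bearing = atan2(-981.35, 218.89) = 282.57° clockwise from north.

283°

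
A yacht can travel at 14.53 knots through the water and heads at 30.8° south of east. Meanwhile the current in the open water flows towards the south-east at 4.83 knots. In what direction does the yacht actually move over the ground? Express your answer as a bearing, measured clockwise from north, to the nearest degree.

Taking east as x and north as y: velocity relative to the water = (12.481, -7.440) knots; the water relative to ground = (3.415, -3.415) knots.
Velocity relative to ground = (12.481, -7.440) + (3.415, -3.415) = (15.896, -10.855) knots.
Bearing = atan2(15.90, -10.86) = 124.33° clockwise from north.

124°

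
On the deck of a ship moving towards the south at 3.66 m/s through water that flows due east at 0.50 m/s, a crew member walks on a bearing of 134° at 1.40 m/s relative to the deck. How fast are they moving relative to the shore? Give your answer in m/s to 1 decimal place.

In east/north components (m/s): crew member relative to ship = (1.007, -0.973); ship relative to water = (0.000, -3.660); water relative to ground = (0.500, 0.000).
Sum = (1.507, -4.633) m/s.
Speed = |(1.507, -4.633)| = 4.872 m/s.

4.9 m/s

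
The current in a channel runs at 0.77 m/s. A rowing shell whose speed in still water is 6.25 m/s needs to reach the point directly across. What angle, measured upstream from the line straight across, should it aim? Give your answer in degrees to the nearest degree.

7°

To cancel the current, the upstream component of the rowing shell's velocity must equal the flow: 6.25 sin θ = 0.77.
sin θ = 0.77 / 6.25 = 0.1232.
θ = arcsin(0.1232) = 7.077°.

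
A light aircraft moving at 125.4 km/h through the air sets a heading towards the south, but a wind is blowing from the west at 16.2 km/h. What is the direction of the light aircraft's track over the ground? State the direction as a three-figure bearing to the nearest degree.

Taking east as x and north as y: velocity relative to the air = (0.000, -125.400) km/h; the air relative to ground = (16.200, 0.000) km/h.
Velocity relative to ground = (0.000, -125.400) + (16.200, 0.000) = (16.200, -125.400) km/h.
Bearing = atan2(16.20, -125.40) = 172.64° clockwise from north.

173°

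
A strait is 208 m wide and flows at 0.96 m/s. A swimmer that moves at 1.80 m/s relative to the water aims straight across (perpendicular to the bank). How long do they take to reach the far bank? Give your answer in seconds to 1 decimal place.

115.6 s

The component of the swimmer's velocity perpendicular to the bank is 1.80 m/s.
The flow acts along the bank and has no component across it.
Time = 208 / 1.800 = 115.556 s.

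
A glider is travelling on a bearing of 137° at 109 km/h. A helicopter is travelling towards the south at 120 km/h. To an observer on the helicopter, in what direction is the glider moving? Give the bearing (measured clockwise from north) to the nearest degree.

062°

Taking east as x and north as y: glider velocity = (74.338, -79.718) km/h; helicopter velocity = (0.000, -120.000) km/h.
Velocity of glider relative to helicopter = (74.338, -79.718) − (0.000, -120.000) = (74.338, 40.282) km/h.
Bearing = atan2(74.34, 40.28) = 61.55° clockwise from north.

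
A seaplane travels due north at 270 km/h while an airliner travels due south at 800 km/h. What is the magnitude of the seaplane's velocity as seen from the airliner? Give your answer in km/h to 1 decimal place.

1070.0 km/h

Taking east as x and north as y: seaplane velocity = (0.000, 270.000) km/h; airliner velocity = (0.000, -800.000) km/h.
Velocity of seaplane relative to airliner = (0.000, 270.000) − (0.000, -800.000) = (0.000, 1070.000) km/h.
Magnitude = |(0.000, 1070.000)| = 1070.000 km/h.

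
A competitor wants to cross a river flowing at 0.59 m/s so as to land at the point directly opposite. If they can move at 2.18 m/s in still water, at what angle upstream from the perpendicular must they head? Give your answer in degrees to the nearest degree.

To cancel the current, the upstream component of the competitor's velocity must equal the flow: 2.18 sin θ = 0.59.
sin θ = 0.59 / 2.18 = 0.2706.
θ = arcsin(0.2706) = 15.702°.

16°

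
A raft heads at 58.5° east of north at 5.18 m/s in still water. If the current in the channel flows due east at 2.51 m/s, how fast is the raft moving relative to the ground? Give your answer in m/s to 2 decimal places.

Taking east as x and north as y: velocity relative to the water = (4.417, 2.707) m/s; the water relative to ground = (2.510, 0.000) m/s.
Velocity relative to ground = (4.417, 2.707) + (2.510, 0.000) = (6.927, 2.707) m/s.
Speed = |(6.927, 2.707)| = 7.437 m/s.

7.44 m/s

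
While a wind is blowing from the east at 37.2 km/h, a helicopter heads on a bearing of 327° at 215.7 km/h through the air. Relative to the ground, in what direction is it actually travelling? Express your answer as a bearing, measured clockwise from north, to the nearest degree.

319°

Taking east as x and north as y: velocity relative to the air = (-117.479, 180.901) km/h; the air relative to ground = (-37.200, 0.000) km/h.
Velocity relative to ground = (-117.479, 180.901) + (-37.200, 0.000) = (-154.679, 180.901) km/h.
Bearing = atan2(-154.68, 180.90) = 319.47° clockwise from north.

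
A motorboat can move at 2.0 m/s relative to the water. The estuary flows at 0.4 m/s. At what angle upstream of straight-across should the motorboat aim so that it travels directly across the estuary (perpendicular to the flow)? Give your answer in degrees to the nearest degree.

12°

To cancel the current, the upstream component of the motorboat's velocity must equal the flow: 2.0 sin θ = 0.4.
sin θ = 0.4 / 2.0 = 0.2000.
θ = arcsin(0.2000) = 11.537°.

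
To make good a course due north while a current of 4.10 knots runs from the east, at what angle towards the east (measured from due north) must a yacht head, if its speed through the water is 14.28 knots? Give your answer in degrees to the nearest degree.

17°

The current pushes perpendicular to the desired track; the heading must have a component into the current equal to 4.10 knots: 14.28 sin θ = 4.10.
sin θ = 0.2871, so θ = 16.685°.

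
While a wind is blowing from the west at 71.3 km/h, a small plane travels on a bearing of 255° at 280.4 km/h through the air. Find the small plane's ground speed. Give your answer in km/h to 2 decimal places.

212.33 km/h

Taking east as x and north as y: velocity relative to the air = (-270.846, -72.573) km/h; the air relative to ground = (71.300, 0.000) km/h.
Velocity relative to ground = (-270.846, -72.573) + (71.300, 0.000) = (-199.546, -72.573) km/h.
Speed = |(-199.546, -72.573)| = 212.333 km/h.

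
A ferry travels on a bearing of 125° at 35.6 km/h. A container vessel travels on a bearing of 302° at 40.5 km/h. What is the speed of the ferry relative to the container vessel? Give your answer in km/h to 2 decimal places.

76.07 km/h

Taking east as x and north as y: ferry velocity = (29.162, -20.419) km/h; container vessel velocity = (-34.346, 21.462) km/h.
Velocity of ferry relative to container vessel = (29.162, -20.419) − (-34.346, 21.462) = (63.508, -41.881) km/h.
Magnitude = |(63.508, -41.881)| = 76.074 km/h.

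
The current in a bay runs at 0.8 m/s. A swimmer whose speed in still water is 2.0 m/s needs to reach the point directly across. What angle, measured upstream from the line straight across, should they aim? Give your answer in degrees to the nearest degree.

24°

To cancel the current, the upstream component of the swimmer's velocity must equal the flow: 2.0 sin θ = 0.8.
sin θ = 0.8 / 2.0 = 0.4000.
θ = arcsin(0.4000) = 23.578°.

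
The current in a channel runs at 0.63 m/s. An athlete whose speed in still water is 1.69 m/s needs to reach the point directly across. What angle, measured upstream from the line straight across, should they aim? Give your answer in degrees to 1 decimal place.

To cancel the current, the upstream component of the athlete's velocity must equal the flow: 1.69 sin θ = 0.63.
sin θ = 0.63 / 1.69 = 0.3728.
θ = arcsin(0.3728) = 21.887°.

21.9°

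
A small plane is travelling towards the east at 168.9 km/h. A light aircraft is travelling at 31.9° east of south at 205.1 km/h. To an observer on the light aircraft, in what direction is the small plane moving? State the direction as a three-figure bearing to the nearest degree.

019°

Taking east as x and north as y: small plane velocity = (168.900, 0.000) km/h; light aircraft velocity = (108.383, -174.124) km/h.
Velocity of small plane relative to light aircraft = (168.900, 0.000) − (108.383, -174.124) = (60.517, 174.124) km/h.
Bearing = atan2(60.52, 174.12) = 19.17° clockwise from north.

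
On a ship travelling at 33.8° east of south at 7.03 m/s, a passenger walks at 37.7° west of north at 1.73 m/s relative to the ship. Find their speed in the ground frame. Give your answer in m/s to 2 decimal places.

5.31 m/s

Taking east as x and north as y: ship velocity = (3.911, -5.842) m/s; passenger velocity relative to ship = (-1.058, 1.369) m/s.
Velocity relative to ground = (3.911, -5.842) + (-1.058, 1.369) = (2.853, -4.473) m/s.
Speed = |(2.853, -4.473)| = 5.305 m/s.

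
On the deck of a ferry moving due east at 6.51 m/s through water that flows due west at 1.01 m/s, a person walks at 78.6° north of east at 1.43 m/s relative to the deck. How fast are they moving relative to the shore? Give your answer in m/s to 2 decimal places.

In east/north components (m/s): person relative to ferry = (0.283, 1.402); ferry relative to water = (6.510, 0.000); water relative to ground = (-1.010, 0.000).
Sum = (5.783, 1.402) m/s.
Speed = |(5.783, 1.402)| = 5.950 m/s.

5.95 m/s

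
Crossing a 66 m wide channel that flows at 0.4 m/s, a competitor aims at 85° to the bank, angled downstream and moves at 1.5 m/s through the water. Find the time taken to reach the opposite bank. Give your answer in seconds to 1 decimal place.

The component of the competitor's velocity perpendicular to the bank is 1.5 × sin 85° = 1.494 m/s.
The flow acts along the bank and has no component across it.
Time = 66 / 1.494 = 44.168 s.

44.2 s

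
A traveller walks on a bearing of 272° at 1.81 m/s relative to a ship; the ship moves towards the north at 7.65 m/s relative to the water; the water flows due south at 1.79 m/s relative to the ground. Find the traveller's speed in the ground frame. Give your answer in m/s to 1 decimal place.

In east/north components (m/s): traveller relative to ship = (-1.809, 0.063); ship relative to water = (0.000, 7.650); water relative to ground = (0.000, -1.790).
Sum = (-1.809, 5.923) m/s.
Speed = |(-1.809, 5.923)| = 6.193 m/s.

6.2 m/s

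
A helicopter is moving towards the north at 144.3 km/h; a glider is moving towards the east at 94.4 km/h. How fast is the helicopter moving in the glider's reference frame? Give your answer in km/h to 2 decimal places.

172.44 km/h

Taking east as x and north as y: helicopter velocity = (0.000, 144.300) km/h; glider velocity = (94.400, 0.000) km/h.
Velocity of helicopter relative to glider = (0.000, 144.300) − (94.400, 0.000) = (-94.400, 144.300) km/h.
Magnitude = |(-94.400, 144.300)| = 172.435 km/h.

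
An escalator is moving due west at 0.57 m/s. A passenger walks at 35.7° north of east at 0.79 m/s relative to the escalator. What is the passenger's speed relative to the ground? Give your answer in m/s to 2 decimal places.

Taking east as x and north as y: escalator velocity = (-0.570, 0.000) m/s; passenger velocity relative to escalator = (0.642, 0.461) m/s.
Velocity relative to ground = (-0.570, 0.000) + (0.642, 0.461) = (0.072, 0.461) m/s.
Speed = |(0.072, 0.461)| = 0.467 m/s.

0.47 m/s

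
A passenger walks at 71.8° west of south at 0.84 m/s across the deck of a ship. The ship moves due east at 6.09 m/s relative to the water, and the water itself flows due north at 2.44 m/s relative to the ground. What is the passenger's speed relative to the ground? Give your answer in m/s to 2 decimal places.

5.72 m/s

In east/north components (m/s): passenger relative to ship = (-0.798, -0.262); ship relative to water = (6.090, 0.000); water relative to ground = (0.000, 2.440).
Sum = (5.292, 2.178) m/s.
Speed = |(5.292, 2.178)| = 5.723 m/s.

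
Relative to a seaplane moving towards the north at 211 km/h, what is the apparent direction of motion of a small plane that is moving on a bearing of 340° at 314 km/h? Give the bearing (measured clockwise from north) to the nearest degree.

308°

Taking east as x and north as y: small plane velocity = (-107.394, 295.063) km/h; seaplane velocity = (0.000, 211.000) km/h.
Velocity of small plane relative to seaplane = (-107.394, 295.063) − (0.000, 211.000) = (-107.394, 84.063) km/h.
Bearing = atan2(-107.39, 84.06) = 308.05° clockwise from north.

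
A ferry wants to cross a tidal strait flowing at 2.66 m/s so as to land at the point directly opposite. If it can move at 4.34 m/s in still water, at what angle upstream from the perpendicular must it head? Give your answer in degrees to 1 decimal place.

37.8°

To cancel the current, the upstream component of the ferry's velocity must equal the flow: 4.34 sin θ = 2.66.
sin θ = 2.66 / 4.34 = 0.6129.
θ = arcsin(0.6129) = 37.800°.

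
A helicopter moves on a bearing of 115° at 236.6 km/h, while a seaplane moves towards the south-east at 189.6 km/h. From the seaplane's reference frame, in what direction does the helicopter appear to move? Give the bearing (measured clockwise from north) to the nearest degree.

067°

Taking east as x and north as y: helicopter velocity = (214.432, -99.991) km/h; seaplane velocity = (134.067, -134.067) km/h.
Velocity of helicopter relative to seaplane = (214.432, -99.991) − (134.067, -134.067) = (80.365, 34.076) km/h.
Bearing = atan2(80.36, 34.08) = 67.02° clockwise from north.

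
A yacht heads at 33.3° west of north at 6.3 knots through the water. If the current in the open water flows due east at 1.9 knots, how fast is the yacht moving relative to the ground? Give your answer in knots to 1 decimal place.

5.5 knots

Taking east as x and north as y: velocity relative to the water = (-3.459, 5.266) knots; the water relative to ground = (1.900, 0.000) knots.
Velocity relative to ground = (-3.459, 5.266) + (1.900, 0.000) = (-1.559, 5.266) knots.
Speed = |(-1.559, 5.266)| = 5.491 knots.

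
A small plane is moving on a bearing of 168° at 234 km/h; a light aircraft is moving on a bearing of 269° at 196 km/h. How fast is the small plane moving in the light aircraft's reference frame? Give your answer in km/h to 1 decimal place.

Taking east as x and north as y: small plane velocity = (48.651, -228.887) km/h; light aircraft velocity = (-195.970, -3.421) km/h.
Velocity of small plane relative to light aircraft = (48.651, -228.887) − (-195.970, -3.421) = (244.621, -225.466) km/h.
Magnitude = |(244.621, -225.466)| = 332.678 km/h.

332.7 km/h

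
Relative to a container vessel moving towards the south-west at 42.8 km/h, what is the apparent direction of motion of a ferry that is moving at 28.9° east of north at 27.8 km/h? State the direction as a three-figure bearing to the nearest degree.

Taking east as x and north as y: ferry velocity = (13.435, 24.338) km/h; container vessel velocity = (-30.264, -30.264) km/h.
Velocity of ferry relative to container vessel = (13.435, 24.338) − (-30.264, -30.264) = (43.699, 54.602) km/h.
Bearing = atan2(43.70, 54.60) = 38.67° clockwise from north.

039°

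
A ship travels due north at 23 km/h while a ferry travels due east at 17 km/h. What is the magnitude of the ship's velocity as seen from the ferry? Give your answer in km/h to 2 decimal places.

Taking east as x and north as y: ship velocity = (0.000, 23.000) km/h; ferry velocity = (17.000, 0.000) km/h.
Velocity of ship relative to ferry = (0.000, 23.000) − (17.000, 0.000) = (-17.000, 23.000) km/h.
Magnitude = |(-17.000, 23.000)| = 28.601 km/h.

28.60 km/h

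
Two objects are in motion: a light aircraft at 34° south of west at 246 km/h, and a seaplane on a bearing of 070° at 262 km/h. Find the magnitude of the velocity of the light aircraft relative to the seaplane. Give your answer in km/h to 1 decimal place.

504.2 km/h

Taking east as x and north as y: light aircraft velocity = (-203.943, -137.561) km/h; seaplane velocity = (246.199, 89.609) km/h.
Velocity of light aircraft relative to seaplane = (-203.943, -137.561) − (246.199, 89.609) = (-450.143, -227.171) km/h.
Magnitude = |(-450.143, -227.171)| = 504.217 km/h.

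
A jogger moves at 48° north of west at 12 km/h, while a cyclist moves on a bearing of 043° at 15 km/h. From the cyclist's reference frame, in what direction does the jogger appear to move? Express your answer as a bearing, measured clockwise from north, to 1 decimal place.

263.6°

Taking east as x and north as y: jogger velocity = (-8.030, 8.918) km/h; cyclist velocity = (10.230, 10.970) km/h.
Velocity of jogger relative to cyclist = (-8.030, 8.918) − (10.230, 10.970) = (-18.260, -2.053) km/h.
Bearing = atan2(-18.26, -2.05) = 263.59° clockwise from north.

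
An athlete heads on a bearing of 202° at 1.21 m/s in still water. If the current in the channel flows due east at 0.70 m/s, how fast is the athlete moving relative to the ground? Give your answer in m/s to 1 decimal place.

Taking east as x and north as y: velocity relative to the water = (-0.453, -1.122) m/s; the water relative to ground = (0.700, 0.000) m/s.
Velocity relative to ground = (-0.453, -1.122) + (0.700, 0.000) = (0.247, -1.122) m/s.
Speed = |(0.247, -1.122)| = 1.149 m/s.

1.1 m/s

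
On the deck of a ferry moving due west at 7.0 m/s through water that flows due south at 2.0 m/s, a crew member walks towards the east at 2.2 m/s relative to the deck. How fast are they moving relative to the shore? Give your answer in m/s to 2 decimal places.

In east/north components (m/s): crew member relative to ferry = (2.200, 0.000); ferry relative to water = (-7.000, 0.000); water relative to ground = (0.000, -2.000).
Sum = (-4.800, -2.000) m/s.
Speed = |(-4.800, -2.000)| = 5.200 m/s.

5.20 m/s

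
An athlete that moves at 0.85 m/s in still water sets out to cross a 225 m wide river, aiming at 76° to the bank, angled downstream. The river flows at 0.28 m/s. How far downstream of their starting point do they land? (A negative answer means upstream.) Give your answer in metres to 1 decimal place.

132.5 m

Perpendicular speed = 0.825 m/s; crossing time = 225 / 0.825 = 272.809 s.
Net downstream speed = 0.486 m/s.
Drift = 0.486 × 272.809 = 132.485 m (downstream).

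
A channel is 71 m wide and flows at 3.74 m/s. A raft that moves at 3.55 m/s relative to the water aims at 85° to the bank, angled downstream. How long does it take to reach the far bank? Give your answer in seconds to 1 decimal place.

The component of the raft's velocity perpendicular to the bank is 3.55 × sin 85° = 3.536 m/s.
The flow acts along the bank and has no component across it.
Time = 71 / 3.536 = 20.076 s.

20.1 s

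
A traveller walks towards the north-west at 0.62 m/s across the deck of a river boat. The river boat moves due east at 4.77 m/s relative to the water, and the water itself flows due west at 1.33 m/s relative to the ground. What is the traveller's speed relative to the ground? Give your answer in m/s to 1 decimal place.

3.0 m/s

In east/north components (m/s): traveller relative to river boat = (-0.438, 0.438); river boat relative to water = (4.770, 0.000); water relative to ground = (-1.330, 0.000).
Sum = (3.002, 0.438) m/s.
Speed = |(3.002, 0.438)| = 3.033 m/s.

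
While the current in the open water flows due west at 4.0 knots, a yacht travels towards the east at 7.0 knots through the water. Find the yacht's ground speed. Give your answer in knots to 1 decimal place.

Taking east as x and north as y: velocity relative to the water = (7.000, 0.000) knots; the water relative to ground = (-4.000, 0.000) knots.
Velocity relative to ground = (7.000, 0.000) + (-4.000, 0.000) = (3.000, 0.000) knots.
Speed = |(3.000, 0.000)| = 3.000 knots.

3.0 knots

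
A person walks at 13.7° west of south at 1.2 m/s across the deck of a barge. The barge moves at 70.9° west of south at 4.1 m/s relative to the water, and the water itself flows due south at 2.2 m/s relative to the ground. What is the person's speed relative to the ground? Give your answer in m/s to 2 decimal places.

6.28 m/s

In east/north components (m/s): person relative to barge = (-0.284, -1.166); barge relative to water = (-3.874, -1.342); water relative to ground = (0.000, -2.200).
Sum = (-4.158, -4.707) m/s.
Speed = |(-4.158, -4.707)| = 6.281 m/s.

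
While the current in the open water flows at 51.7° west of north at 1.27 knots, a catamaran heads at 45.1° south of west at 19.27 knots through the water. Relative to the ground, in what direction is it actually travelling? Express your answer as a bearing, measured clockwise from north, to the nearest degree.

Taking east as x and north as y: velocity relative to the water = (-13.602, -13.650) knots; the water relative to ground = (-0.997, 0.787) knots.
Velocity relative to ground = (-13.602, -13.650) + (-0.997, 0.787) = (-14.599, -12.863) knots.
Bearing = atan2(-14.60, -12.86) = 228.62° clockwise from north.

229°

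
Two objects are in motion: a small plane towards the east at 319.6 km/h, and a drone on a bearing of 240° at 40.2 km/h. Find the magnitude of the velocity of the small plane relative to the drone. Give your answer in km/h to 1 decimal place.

355.0 km/h

Taking east as x and north as y: small plane velocity = (319.600, 0.000) km/h; drone velocity = (-34.814, -20.100) km/h.
Velocity of small plane relative to drone = (319.600, 0.000) − (-34.814, -20.100) = (354.414, 20.100) km/h.
Magnitude = |(354.414, 20.100)| = 354.984 km/h.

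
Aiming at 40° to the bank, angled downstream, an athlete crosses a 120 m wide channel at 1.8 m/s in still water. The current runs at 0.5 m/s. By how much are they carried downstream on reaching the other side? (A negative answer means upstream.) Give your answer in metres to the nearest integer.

195 m

Perpendicular speed = 1.157 m/s; crossing time = 120 / 1.157 = 103.715 s.
Net downstream speed = 1.879 m/s.
Drift = 1.879 × 103.715 = 194.868 m (downstream).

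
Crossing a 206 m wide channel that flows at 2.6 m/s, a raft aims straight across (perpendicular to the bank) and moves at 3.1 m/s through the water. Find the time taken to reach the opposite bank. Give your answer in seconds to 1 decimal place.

66.5 s

The component of the raft's velocity perpendicular to the bank is 3.1 m/s.
Only the cross-stream component determines the crossing time; the current contributes nothing perpendicular to the bank.
Time = 206 / 3.100 = 66.452 s.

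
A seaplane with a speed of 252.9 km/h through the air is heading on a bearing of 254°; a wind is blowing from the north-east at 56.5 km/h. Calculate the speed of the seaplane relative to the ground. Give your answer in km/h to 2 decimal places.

303.55 km/h

Taking east as x and north as y: velocity relative to the air = (-243.103, -69.709) km/h; the air relative to ground = (-39.952, -39.952) km/h.
Velocity relative to ground = (-243.103, -69.709) + (-39.952, -39.952) = (-283.055, -109.660) km/h.
Speed = |(-283.055, -109.660)| = 303.554 km/h.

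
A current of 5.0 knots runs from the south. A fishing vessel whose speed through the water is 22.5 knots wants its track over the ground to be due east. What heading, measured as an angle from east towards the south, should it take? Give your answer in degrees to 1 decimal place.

The current pushes perpendicular to the desired track; the heading must have a component into the current equal to 5.0 knots: 22.5 sin θ = 5.0.
sin θ = 0.2222, so θ = 12.840°.

12.8°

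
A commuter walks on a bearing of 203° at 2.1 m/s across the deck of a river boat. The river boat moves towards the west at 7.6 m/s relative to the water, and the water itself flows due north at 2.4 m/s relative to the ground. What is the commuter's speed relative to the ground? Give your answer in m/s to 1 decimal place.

In east/north components (m/s): commuter relative to river boat = (-0.821, -1.933); river boat relative to water = (-7.600, 0.000); water relative to ground = (0.000, 2.400).
Sum = (-8.421, 0.467) m/s.
Speed = |(-8.421, 0.467)| = 8.433 m/s.

8.4 m/s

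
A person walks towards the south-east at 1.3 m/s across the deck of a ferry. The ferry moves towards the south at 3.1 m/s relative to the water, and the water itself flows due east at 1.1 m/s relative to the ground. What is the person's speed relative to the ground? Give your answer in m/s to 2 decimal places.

In east/north components (m/s): person relative to ferry = (0.919, -0.919); ferry relative to water = (0.000, -3.100); water relative to ground = (1.100, 0.000).
Sum = (2.019, -4.019) m/s.
Speed = |(2.019, -4.019)| = 4.498 m/s.

4.50 m/s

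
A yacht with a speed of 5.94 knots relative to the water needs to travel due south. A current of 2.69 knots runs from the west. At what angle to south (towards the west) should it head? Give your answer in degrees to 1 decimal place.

The current pushes perpendicular to the desired track; the heading must have a component into the current equal to 2.69 knots: 5.94 sin θ = 2.69.
sin θ = 0.4529, so θ = 26.927°.

26.9°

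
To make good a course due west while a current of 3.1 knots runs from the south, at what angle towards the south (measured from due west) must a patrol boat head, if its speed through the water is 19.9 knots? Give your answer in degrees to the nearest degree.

The current pushes perpendicular to the desired track; the heading must have a component into the current equal to 3.1 knots: 19.9 sin θ = 3.1.
sin θ = 0.1558, so θ = 8.962°.

9°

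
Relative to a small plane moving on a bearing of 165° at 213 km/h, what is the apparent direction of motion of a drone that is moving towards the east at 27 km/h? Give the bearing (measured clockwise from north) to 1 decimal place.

Taking east as x and north as y: drone velocity = (27.000, 0.000) km/h; small plane velocity = (55.128, -205.742) km/h.
Velocity of drone relative to small plane = (27.000, 0.000) − (55.128, -205.742) = (-28.128, 205.742) km/h.
Bearing = atan2(-28.13, 205.74) = 352.21° clockwise from north.

352.2°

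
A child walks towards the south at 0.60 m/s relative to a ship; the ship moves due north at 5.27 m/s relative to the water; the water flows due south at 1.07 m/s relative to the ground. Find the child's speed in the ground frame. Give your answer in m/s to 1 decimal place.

In east/north components (m/s): child relative to ship = (0.000, -0.600); ship relative to water = (0.000, 5.270); water relative to ground = (0.000, -1.070).
Sum = (0.000, 3.600) m/s.
Speed = |(0.000, 3.600)| = 3.600 m/s.

3.6 m/s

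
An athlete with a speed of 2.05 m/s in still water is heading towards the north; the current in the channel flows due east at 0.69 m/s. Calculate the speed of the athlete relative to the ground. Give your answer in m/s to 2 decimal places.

Taking east as x and north as y: velocity relative to the water = (0.000, 2.050) m/s; the water relative to ground = (0.690, 0.000) m/s.
Velocity relative to ground = (0.000, 2.050) + (0.690, 0.000) = (0.690, 2.050) m/s.
Speed = |(0.690, 2.050)| = 2.163 m/s.

2.16 m/s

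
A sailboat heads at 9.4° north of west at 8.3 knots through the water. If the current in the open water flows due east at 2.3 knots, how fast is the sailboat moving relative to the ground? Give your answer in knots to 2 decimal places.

6.04 knots

Taking east as x and north as y: velocity relative to the water = (-8.189, 1.356) knots; the water relative to ground = (2.300, 0.000) knots.
Velocity relative to ground = (-8.189, 1.356) + (2.300, 0.000) = (-5.889, 1.356) knots.
Speed = |(-5.889, 1.356)| = 6.043 knots.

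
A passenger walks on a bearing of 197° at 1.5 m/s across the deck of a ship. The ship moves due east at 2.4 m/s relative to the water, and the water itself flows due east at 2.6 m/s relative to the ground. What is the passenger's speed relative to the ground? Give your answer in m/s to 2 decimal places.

4.78 m/s

In east/north components (m/s): passenger relative to ship = (-0.439, -1.434); ship relative to water = (2.400, 0.000); water relative to ground = (2.600, 0.000).
Sum = (4.561, -1.434) m/s.
Speed = |(4.561, -1.434)| = 4.782 m/s.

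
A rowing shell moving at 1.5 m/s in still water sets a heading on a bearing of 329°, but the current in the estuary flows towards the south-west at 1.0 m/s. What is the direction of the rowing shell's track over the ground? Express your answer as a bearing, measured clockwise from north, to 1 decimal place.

291.4°

Taking east as x and north as y: velocity relative to the water = (-0.773, 1.286) m/s; the water relative to ground = (-0.707, -0.707) m/s.
Velocity relative to ground = (-0.773, 1.286) + (-0.707, -0.707) = (-1.480, 0.579) m/s.
Bearing = atan2(-1.48, 0.58) = 291.36° clockwise from north.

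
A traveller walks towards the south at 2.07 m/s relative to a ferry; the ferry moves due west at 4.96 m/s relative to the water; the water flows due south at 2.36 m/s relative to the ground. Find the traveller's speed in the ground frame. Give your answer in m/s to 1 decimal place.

6.7 m/s

In east/north components (m/s): traveller relative to ferry = (0.000, -2.070); ferry relative to water = (-4.960, 0.000); water relative to ground = (0.000, -2.360).
Sum = (-4.960, -4.430) m/s.
Speed = |(-4.960, -4.430)| = 6.650 m/s.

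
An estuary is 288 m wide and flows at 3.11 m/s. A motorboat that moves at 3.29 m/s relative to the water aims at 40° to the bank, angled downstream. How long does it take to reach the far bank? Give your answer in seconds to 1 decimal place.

136.2 s

The component of the motorboat's velocity perpendicular to the bank is 3.29 × sin 40° = 2.115 m/s.
The flow acts along the bank and has no component across it.
Time = 288 / 2.115 = 136.185 s.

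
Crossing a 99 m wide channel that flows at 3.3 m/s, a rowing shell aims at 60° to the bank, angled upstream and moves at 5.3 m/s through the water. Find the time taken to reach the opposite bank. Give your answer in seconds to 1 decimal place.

The component of the rowing shell's velocity perpendicular to the bank is 5.3 × sin 60° = 4.590 m/s.
The flow acts along the bank and has no component across it.
Time = 99 / 4.590 = 21.569 s.

21.6 s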